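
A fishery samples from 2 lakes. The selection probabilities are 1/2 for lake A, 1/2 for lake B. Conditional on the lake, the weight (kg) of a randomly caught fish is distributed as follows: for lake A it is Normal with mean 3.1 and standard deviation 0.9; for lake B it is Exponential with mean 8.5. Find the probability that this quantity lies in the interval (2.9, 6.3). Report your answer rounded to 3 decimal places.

Conditional on each lake, P(2.9 < X < 6.3): A: 0.587741; B: 0.234381.
By total probability, P(2.9 < X < 6.3) = 0.5·0.587741 + 0.5·0.234381 = 0.411061.

0.411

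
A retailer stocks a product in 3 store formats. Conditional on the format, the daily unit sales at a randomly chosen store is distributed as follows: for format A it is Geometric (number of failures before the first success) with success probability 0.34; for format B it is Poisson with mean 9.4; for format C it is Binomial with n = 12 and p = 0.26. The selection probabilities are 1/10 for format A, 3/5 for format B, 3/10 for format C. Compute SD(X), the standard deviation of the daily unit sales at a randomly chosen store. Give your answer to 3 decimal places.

4.169

Per component, A: μ=1.94118, E[X²]=9.47751; B: μ=9.4, E[X²]=97.76; C: μ=3.12, E[X²]=12.0432.
E[X] = 0.1·1.94118 + 0.6·9.4 + 0.3·3.12 = 6.77012.
E[X²] = 0.1·9.47751 + 0.6·97.76 + 0.3·12.0432 = 63.2167.
Var(X) = E[X²] − (E[X])² = 63.2167 − 45.8345 = 17.3822.
SD(X) = √17.3822 = 4.1692.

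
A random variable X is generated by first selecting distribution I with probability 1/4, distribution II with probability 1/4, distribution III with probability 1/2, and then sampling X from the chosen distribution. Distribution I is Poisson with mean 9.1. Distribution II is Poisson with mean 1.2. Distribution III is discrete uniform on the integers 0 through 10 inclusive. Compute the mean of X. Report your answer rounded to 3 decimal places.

5.075

Component means — I: 9.1; II: 1.2; III: 5.
E[X] = 0.25·9.1 + 0.25·1.2 + 0.5·5 = 5.075.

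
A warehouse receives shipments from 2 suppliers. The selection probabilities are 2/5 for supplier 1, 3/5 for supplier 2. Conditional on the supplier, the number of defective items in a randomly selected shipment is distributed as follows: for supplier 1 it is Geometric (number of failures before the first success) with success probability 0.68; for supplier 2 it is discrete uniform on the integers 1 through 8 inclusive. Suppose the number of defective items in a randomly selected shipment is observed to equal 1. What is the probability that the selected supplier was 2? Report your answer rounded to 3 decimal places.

0.463

Likelihoods P(X=1 | ·): 1: 0.2176; 2: 0.125.
Posterior ∝ prior × likelihood. Numerator for 2: 0.6·0.125 = 0.075.
Normalizing constant: 0.4·0.2176 + 0.6·0.125 = 0.16204.
P(2 | observation) = 0.075 / 0.16204 = 0.462849.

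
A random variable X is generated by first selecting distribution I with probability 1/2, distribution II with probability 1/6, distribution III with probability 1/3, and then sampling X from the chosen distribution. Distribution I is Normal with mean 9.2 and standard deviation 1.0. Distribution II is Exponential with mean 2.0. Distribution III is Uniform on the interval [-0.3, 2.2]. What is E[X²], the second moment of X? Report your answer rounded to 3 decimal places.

44.628

For each component E[X²] = Var + (mean)², giving I: 85.64; II: 8; III: 1.42333.
Overall E[X²] = 0.5·85.64 + 0.166667·8 + 0.333333·1.42333 = 44.6278.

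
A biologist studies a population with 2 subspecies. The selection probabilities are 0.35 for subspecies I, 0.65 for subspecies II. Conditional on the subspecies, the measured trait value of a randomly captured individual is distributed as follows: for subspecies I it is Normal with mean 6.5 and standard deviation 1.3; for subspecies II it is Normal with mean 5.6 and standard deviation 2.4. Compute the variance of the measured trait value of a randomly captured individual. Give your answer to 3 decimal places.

4.520

Per component, I: μ=6.5, E[X²]=43.94; II: μ=5.6, E[X²]=37.12.
E[X] = 0.35·6.5 + 0.65·5.6 = 5.915.
E[X²] = 0.35·43.94 + 0.65·37.12 = 39.507.
Var(X) = E[X²] − (E[X])² = 39.507 − 34.9872 = 4.51978.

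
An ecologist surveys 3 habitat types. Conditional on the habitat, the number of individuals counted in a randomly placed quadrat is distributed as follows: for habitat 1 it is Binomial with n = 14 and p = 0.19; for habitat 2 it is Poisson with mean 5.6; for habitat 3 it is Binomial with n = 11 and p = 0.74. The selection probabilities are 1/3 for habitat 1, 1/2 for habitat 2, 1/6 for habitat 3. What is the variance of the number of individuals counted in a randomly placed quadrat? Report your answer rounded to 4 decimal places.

Per component, 1: μ=2.66, E[X²]=9.2302; 2: μ=5.6, E[X²]=36.96; 3: μ=8.14, E[X²]=68.376.
E[X] = 0.333333·2.66 + 0.5·5.6 + 0.166667·8.14 = 5.04333.
E[X²] = 0.333333·9.2302 + 0.5·36.96 + 0.166667·68.376 = 32.9527.
Var(X) = E[X²] − (E[X])² = 32.9527 − 25.4352 = 7.51752.

7.5175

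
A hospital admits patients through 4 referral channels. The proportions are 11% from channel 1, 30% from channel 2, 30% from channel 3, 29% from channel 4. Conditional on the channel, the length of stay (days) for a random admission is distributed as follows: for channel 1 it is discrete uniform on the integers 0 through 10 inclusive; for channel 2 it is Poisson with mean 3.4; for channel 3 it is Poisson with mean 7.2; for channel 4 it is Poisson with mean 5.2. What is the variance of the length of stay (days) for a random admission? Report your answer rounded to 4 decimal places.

Per component, 1: μ=5, E[X²]=35; 2: μ=3.4, E[X²]=14.96; 3: μ=7.2, E[X²]=59.04; 4: μ=5.2, E[X²]=32.24.
E[X] = 0.11·5 + 0.3·3.4 + 0.3·7.2 + 0.29·5.2 = 5.238.
E[X²] = 0.11·35 + 0.3·14.96 + 0.3·59.04 + 0.29·32.24 = 35.3996.
Var(X) = E[X²] − (E[X])² = 35.3996 − 27.4366 = 7.96296.

7.9630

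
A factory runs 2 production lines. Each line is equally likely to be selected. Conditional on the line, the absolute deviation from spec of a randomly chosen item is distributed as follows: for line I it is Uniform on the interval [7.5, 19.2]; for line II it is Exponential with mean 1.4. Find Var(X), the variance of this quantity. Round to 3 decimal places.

42.384

Per component, I: μ=13.35, E[X²]=189.63; II: μ=1.4, E[X²]=3.92.
E[X] = 0.5·13.35 + 0.5·1.4 = 7.375.
E[X²] = 0.5·189.63 + 0.5·3.92 = 96.775.
Var(X) = E[X²] − (E[X])² = 96.775 − 54.3906 = 42.3844.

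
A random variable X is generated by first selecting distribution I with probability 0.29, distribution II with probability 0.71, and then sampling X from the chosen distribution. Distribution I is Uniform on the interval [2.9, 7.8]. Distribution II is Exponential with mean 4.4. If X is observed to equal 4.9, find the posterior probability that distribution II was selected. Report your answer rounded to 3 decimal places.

Likelihoods f(4.9 | ·): I: 0.204082; II: 0.0746279.
Posterior ∝ prior × likelihood. Numerator for II: 0.71·0.0746279 = 0.0529858.
Normalizing constant: 0.29·0.204082 + 0.71·0.0746279 = 0.112169.
P(II | observation) = 0.0529858 / 0.112169 = 0.472373.

0.472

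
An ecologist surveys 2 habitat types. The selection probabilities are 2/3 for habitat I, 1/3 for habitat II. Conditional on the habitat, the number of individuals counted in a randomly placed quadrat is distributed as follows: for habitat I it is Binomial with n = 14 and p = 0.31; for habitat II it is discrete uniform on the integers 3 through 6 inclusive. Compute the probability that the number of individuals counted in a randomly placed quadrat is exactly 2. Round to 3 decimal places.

0.068

Conditional on each habitat, P(X = 2): I: 0.101848; II: 0.
By total probability, P(X = 2) = 0.666667·0.101848 + 0.333333·0 = 0.0678989.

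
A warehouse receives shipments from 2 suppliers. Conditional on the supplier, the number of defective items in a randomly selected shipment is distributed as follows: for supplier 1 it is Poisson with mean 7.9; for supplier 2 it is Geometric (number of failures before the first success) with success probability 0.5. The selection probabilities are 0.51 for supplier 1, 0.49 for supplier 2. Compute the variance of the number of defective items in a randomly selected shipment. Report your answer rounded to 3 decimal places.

16.907

Per component, 1: μ=7.9, E[X²]=70.31; 2: μ=1, E[X²]=3.
E[X] = 0.51·7.9 + 0.49·1 = 4.519.
E[X²] = 0.51·70.31 + 0.49·3 = 37.3281.
Var(X) = E[X²] − (E[X])² = 37.3281 − 20.4214 = 16.9067.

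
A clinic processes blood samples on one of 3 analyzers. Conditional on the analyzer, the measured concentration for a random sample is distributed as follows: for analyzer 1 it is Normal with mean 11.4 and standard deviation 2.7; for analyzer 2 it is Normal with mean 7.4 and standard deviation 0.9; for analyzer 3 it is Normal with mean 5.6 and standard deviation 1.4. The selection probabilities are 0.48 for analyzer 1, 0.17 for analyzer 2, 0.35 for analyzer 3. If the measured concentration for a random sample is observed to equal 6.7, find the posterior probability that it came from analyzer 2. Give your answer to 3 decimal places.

0.385

Likelihoods f(6.7 | ·): 1: 0.0324752; 2: 0.327572; 3: 0.20928.
Posterior ∝ prior × likelihood. Numerator for 2: 0.17·0.327572 = 0.0556873.
Normalizing constant: 0.48·0.0324752 + 0.17·0.327572 + 0.35·0.20928 = 0.144523.
P(2 | observation) = 0.0556873 / 0.144523 = 0.385317.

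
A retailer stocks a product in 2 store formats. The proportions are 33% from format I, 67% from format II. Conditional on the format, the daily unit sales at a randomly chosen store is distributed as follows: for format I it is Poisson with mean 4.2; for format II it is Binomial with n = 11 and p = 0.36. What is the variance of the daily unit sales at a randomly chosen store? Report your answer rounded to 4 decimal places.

Per component, I: μ=4.2, E[X²]=21.84; II: μ=3.96, E[X²]=18.216.
E[X] = 0.33·4.2 + 0.67·3.96 = 4.0392.
E[X²] = 0.33·21.84 + 0.67·18.216 = 19.4119.
Var(X) = E[X²] − (E[X])² = 19.4119 − 16.3151 = 3.09678.

3.0968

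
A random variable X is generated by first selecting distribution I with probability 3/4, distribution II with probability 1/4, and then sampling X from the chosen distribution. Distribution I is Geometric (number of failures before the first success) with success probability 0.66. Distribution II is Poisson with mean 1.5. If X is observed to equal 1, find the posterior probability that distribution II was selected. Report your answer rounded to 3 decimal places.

Likelihoods P(X=1 | ·): I: 0.2244; II: 0.334695.
Posterior ∝ prior × likelihood. Numerator for II: 0.25·0.334695 = 0.0836738.
Normalizing constant: 0.75·0.2244 + 0.25·0.334695 = 0.251974.
P(II | observation) = 0.0836738 / 0.251974 = 0.332073.

0.332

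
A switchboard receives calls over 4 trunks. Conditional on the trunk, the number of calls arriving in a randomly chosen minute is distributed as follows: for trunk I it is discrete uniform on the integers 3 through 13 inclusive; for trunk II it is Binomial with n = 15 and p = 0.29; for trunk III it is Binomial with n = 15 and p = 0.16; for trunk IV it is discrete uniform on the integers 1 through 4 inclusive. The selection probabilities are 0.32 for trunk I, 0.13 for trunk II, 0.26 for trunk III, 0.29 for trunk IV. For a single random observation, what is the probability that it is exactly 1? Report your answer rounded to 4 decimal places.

0.1315

Conditional on each trunk, P(X = 1): I: 0; II: 0.0359837; III: 0.208988; IV: 0.25.
By total probability, P(X = 1) = 0.32·0 + 0.13·0.0359837 + 0.26·0.208988 + 0.29·0.25 = 0.131515.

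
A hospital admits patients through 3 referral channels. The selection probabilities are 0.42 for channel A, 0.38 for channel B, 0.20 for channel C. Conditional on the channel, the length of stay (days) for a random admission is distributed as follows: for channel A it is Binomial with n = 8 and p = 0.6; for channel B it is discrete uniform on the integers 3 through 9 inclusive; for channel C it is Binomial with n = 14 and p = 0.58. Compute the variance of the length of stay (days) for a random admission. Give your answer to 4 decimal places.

Per component, A: μ=4.8, E[X²]=24.96; B: μ=6, E[X²]=40; C: μ=8.12, E[X²]=69.3448.
E[X] = 0.42·4.8 + 0.38·6 + 0.2·8.12 = 5.92.
E[X²] = 0.42·24.96 + 0.38·40 + 0.2·69.3448 = 39.5522.
Var(X) = E[X²] − (E[X])² = 39.5522 − 35.0464 = 4.50576.

4.5058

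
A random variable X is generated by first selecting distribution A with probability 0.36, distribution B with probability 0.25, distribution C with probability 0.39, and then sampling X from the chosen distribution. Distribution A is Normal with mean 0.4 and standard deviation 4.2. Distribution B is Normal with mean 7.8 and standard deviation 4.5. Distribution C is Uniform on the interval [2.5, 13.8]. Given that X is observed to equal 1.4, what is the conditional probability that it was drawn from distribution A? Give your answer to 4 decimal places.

Likelihoods f(1.4 | ·): A: 0.0923317; B: 0.0322456; C: 0.
Posterior ∝ prior × likelihood. Numerator for A: 0.36·0.0923317 = 0.0332394.
Normalizing constant: 0.36·0.0923317 + 0.25·0.0322456 + 0.39·0 = 0.0413008.
P(A | observation) = 0.0332394 / 0.0413008 = 0.804813.

0.8048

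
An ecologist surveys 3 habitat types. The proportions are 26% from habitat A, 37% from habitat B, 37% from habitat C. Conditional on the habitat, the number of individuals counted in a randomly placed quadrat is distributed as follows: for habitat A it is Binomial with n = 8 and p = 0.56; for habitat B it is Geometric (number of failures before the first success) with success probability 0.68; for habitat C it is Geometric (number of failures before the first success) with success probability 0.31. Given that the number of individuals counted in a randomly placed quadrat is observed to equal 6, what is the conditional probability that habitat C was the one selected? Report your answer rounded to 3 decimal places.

0.221

Likelihoods P(X=6 | ·): A: 0.167183; B: 0.000730144; C: 0.0334546.
Posterior ∝ prior × likelihood. Numerator for C: 0.37·0.0334546 = 0.0123782.
Normalizing constant: 0.26·0.167183 + 0.37·0.000730144 + 0.37·0.0334546 = 0.0561159.
P(C | observation) = 0.0123782 / 0.0561159 = 0.220583.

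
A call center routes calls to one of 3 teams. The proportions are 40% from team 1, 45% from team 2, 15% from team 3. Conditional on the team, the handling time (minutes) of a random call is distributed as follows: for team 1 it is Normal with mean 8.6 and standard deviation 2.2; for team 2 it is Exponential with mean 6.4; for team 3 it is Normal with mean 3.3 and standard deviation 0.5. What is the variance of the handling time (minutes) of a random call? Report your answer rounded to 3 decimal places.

Per component, 1: μ=8.6, E[X²]=78.8; 2: μ=6.4, E[X²]=81.92; 3: μ=3.3, E[X²]=11.14.
E[X] = 0.4·8.6 + 0.45·6.4 + 0.15·3.3 = 6.815.
E[X²] = 0.4·78.8 + 0.45·81.92 + 0.15·11.14 = 70.055.
Var(X) = E[X²] − (E[X])² = 70.055 − 46.4442 = 23.6108.

23.611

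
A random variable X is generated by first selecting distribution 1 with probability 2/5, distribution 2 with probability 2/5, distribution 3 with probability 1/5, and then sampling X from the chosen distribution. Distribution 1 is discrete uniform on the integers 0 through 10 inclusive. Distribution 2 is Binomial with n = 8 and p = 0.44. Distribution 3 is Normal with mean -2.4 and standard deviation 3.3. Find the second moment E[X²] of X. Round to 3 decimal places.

23.075

For each component E[X²] = Var + (mean)², giving 1: 35; 2: 14.3616; 3: 16.65.
Overall E[X²] = 0.4·35 + 0.4·14.3616 + 0.2·16.65 = 23.0746.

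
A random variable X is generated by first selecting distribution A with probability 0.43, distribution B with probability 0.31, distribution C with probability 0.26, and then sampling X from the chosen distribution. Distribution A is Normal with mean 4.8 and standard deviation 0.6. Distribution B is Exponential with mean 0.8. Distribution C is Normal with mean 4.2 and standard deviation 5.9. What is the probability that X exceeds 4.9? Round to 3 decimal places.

Conditional on each component, P(X > 4.9): A: 0.433816; B: 0.00218749; C: 0.452779.
By total probability, P(X > 4.9) = 0.43·0.433816 + 0.31·0.00218749 + 0.26·0.452779 = 0.304942.

0.305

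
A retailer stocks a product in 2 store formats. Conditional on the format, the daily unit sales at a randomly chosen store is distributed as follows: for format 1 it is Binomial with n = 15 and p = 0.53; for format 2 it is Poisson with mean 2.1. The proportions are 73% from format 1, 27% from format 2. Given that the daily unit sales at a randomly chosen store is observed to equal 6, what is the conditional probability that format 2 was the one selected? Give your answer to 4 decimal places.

0.0416

Likelihoods P(X=6 | ·): 1: 0.124148; 2: 0.014587.
Posterior ∝ prior × likelihood. Numerator for 2: 0.27·0.014587 = 0.00393848.
Normalizing constant: 0.73·0.124148 + 0.27·0.014587 = 0.0945666.
P(2 | observation) = 0.00393848 / 0.0945666 = 0.0416477.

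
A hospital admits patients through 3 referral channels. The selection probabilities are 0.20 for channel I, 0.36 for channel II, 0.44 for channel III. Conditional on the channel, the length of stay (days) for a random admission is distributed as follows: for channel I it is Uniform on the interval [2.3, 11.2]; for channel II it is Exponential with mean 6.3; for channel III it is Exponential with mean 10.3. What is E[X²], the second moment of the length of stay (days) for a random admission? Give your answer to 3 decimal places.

For each component E[X²] = Var + (mean)², giving I: 52.1633; II: 79.38; III: 212.18.
Overall E[X²] = 0.2·52.1633 + 0.36·79.38 + 0.44·212.18 = 132.369.

132.369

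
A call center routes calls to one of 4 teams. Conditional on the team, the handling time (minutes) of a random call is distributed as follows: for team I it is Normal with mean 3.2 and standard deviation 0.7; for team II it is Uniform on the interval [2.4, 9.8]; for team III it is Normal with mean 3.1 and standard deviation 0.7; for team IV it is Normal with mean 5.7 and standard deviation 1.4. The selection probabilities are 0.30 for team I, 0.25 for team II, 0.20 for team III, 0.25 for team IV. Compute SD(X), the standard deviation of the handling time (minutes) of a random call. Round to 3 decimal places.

Per component, I: μ=3.2, E[X²]=10.73; II: μ=6.1, E[X²]=41.7733; III: μ=3.1, E[X²]=10.1; IV: μ=5.7, E[X²]=34.45.
E[X] = 0.3·3.2 + 0.25·6.1 + 0.2·3.1 + 0.25·5.7 = 4.53.
E[X²] = 0.3·10.73 + 0.25·41.7733 + 0.2·10.1 + 0.25·34.45 = 24.2948.
Var(X) = E[X²] − (E[X])² = 24.2948 − 20.5209 = 3.77393.
SD(X) = √3.77393 = 1.94266.

1.943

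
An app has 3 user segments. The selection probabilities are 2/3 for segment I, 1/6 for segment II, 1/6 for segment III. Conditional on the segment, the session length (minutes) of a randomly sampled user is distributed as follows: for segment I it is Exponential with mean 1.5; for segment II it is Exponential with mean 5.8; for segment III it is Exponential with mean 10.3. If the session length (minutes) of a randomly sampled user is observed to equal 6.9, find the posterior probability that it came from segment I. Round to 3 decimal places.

0.208

Likelihoods f(6.9 | ·): I: 0.00670122; II: 0.05247; III: 0.0496853.
Posterior ∝ prior × likelihood. Numerator for I: 0.666667·0.00670122 = 0.00446748.
Normalizing constant: 0.666667·0.00670122 + 0.166667·0.05247 + 0.166667·0.0496853 = 0.0214934.
P(I | observation) = 0.00446748 / 0.0214934 = 0.207854.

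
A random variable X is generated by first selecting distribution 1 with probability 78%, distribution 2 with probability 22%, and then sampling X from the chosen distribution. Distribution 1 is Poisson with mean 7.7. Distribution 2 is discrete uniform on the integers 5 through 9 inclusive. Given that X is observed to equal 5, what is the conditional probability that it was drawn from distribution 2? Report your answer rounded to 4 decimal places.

Likelihoods P(X=5 | ·): 1: 0.102142; 2: 0.2.
Posterior ∝ prior × likelihood. Numerator for 2: 0.22·0.2 = 0.044.
Normalizing constant: 0.78·0.102142 + 0.22·0.2 = 0.123671.
P(2 | observation) = 0.044 / 0.123671 = 0.355783.

0.3558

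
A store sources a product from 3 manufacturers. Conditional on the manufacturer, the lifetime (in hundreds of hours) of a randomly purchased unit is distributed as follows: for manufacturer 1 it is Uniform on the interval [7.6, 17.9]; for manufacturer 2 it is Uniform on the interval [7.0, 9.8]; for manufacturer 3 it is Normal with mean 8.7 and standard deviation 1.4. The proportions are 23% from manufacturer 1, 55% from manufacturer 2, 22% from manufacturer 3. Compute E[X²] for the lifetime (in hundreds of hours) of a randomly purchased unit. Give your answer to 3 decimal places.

For each component E[X²] = Var + (mean)², giving 1: 171.403; 2: 71.2133; 3: 77.65.
Overall E[X²] = 0.23·171.403 + 0.55·71.2133 + 0.22·77.65 = 95.6731.

95.673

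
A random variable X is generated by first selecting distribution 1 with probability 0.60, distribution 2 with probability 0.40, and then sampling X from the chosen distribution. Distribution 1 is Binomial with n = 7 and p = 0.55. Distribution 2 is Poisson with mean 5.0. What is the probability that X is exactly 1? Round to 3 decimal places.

Conditional on each component, P(X = 1): 1: 0.0319695; 2: 0.0336897.
By total probability, P(X = 1) = 0.6·0.0319695 + 0.4·0.0336897 = 0.0326576.

0.033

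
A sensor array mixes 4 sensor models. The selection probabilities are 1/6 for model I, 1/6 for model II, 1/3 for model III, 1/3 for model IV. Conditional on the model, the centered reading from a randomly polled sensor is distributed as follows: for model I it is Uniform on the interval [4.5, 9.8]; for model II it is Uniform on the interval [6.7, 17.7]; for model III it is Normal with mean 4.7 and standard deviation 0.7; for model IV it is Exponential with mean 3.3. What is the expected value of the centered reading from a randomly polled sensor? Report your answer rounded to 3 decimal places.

5.892

Component means — I: 7.15; II: 12.2; III: 4.7; IV: 3.3.
E[X] = 0.166667·7.15 + 0.166667·12.2 + 0.333333·4.7 + 0.333333·3.3 = 5.89167.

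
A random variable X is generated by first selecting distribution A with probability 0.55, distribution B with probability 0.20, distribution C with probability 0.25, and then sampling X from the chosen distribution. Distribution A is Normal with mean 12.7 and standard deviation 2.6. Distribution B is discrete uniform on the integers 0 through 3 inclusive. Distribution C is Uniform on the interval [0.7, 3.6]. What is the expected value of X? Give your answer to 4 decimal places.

Component means — A: 12.7; B: 1.5; C: 2.15.
E[X] = 0.55·12.7 + 0.2·1.5 + 0.25·2.15 = 7.8225.

7.8225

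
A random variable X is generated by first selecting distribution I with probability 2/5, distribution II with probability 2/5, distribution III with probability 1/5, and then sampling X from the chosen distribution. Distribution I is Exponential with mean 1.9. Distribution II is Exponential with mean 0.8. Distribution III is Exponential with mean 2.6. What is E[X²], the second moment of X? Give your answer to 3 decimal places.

6.104

For each component E[X²] = Var + (mean)², giving I: 7.22; II: 1.28; III: 13.52.
Overall E[X²] = 0.4·7.22 + 0.4·1.28 + 0.2·13.52 = 6.104.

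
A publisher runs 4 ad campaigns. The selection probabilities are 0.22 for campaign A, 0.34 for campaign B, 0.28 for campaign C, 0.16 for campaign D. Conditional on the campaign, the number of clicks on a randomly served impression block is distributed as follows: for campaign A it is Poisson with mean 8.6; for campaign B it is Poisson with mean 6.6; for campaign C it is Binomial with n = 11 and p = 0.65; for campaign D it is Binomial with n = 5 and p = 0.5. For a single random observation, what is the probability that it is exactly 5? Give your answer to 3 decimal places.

Conditional on each campaign, P(X = 5): A: 0.0721736; B: 0.141969; C: 0.098541; D: 0.03125.
By total probability, P(X = 5) = 0.22·0.0721736 + 0.34·0.141969 + 0.28·0.098541 + 0.16·0.03125 = 0.0967393.

0.097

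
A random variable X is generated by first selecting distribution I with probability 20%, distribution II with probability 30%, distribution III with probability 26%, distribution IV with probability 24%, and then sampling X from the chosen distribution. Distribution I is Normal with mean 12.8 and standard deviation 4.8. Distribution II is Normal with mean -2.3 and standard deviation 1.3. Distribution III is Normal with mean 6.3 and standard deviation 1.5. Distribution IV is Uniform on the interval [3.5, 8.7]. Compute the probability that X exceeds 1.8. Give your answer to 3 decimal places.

0.698

Conditional on each component, P(X > 1.8): I: 0.989038; II: 0.00080567; III: 0.99865; IV: 1.
By total probability, P(X > 1.8) = 0.2·0.989038 + 0.3·0.00080567 + 0.26·0.99865 + 0.24·1 = 0.697698.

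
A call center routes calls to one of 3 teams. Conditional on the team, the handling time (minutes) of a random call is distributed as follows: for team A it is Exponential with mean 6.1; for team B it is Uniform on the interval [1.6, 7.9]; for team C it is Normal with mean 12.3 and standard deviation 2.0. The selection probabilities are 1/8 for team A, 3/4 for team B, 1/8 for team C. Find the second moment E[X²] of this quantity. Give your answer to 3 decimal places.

48.116

For each component E[X²] = Var + (mean)², giving A: 74.42; B: 25.87; C: 155.29.
Overall E[X²] = 0.125·74.42 + 0.75·25.87 + 0.125·155.29 = 48.1163.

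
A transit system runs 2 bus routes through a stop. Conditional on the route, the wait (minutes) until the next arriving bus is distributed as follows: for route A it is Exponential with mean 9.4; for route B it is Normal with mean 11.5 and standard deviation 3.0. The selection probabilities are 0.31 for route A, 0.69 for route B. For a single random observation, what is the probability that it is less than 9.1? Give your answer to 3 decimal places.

Conditional on each route, P(X < 9.1): A: 0.62019; B: 0.211855.
By total probability, P(X < 9.1) = 0.31·0.62019 + 0.69·0.211855 = 0.338439.

0.338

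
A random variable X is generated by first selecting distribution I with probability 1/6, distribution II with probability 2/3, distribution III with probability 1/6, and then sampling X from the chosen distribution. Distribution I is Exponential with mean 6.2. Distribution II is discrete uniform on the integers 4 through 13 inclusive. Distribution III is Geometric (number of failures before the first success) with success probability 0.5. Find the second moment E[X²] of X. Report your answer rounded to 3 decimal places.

For each component E[X²] = Var + (mean)², giving I: 76.88; II: 80.5; III: 3.
Overall E[X²] = 0.166667·76.88 + 0.666667·80.5 + 0.166667·3 = 66.98.

66.980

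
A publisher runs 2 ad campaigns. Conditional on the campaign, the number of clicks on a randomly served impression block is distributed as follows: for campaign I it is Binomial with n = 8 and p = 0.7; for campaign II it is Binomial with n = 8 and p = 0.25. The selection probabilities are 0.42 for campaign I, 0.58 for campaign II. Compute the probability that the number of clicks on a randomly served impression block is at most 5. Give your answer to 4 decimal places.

Conditional on each campaign, P(X ≤ 5): I: 0.448226; II: 0.995773.
By total probability, P(X ≤ 5) = 0.42·0.448226 + 0.58·0.995773 = 0.765804.

0.7658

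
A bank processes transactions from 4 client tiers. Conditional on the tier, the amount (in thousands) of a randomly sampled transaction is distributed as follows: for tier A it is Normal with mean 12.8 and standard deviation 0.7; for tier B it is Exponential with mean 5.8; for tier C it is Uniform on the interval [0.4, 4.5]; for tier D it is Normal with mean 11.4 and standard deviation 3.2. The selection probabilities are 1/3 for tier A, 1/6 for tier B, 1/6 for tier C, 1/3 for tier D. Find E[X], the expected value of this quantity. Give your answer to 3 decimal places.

Component means — A: 12.8; B: 5.8; C: 2.45; D: 11.4.
E[X] = 0.333333·12.8 + 0.166667·5.8 + 0.166667·2.45 + 0.333333·11.4 = 9.44167.

9.442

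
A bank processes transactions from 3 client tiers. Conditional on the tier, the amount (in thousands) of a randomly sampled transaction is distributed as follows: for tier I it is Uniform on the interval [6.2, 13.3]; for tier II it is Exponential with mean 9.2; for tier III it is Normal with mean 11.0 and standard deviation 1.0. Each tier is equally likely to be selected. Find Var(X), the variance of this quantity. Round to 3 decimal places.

30.514

Per component, I: μ=9.75, E[X²]=99.2633; II: μ=9.2, E[X²]=169.28; III: μ=11, E[X²]=122.
E[X] = 0.333333·9.75 + 0.333333·9.2 + 0.333333·11 = 9.98333.
E[X²] = 0.333333·99.2633 + 0.333333·169.28 + 0.333333·122 = 130.181.
Var(X) = E[X²] − (E[X])² = 130.181 − 99.6669 = 30.5142.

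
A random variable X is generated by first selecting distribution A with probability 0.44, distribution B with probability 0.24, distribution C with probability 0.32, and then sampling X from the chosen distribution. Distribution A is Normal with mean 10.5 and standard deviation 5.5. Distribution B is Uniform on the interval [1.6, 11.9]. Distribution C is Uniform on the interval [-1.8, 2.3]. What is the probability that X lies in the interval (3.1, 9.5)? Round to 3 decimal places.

0.298

Conditional on each component, P(3.1 < X < 9.5): A: 0.338623; B: 0.621359; C: 0.
By total probability, P(3.1 < X < 9.5) = 0.44·0.338623 + 0.24·0.621359 + 0.32·0 = 0.298121.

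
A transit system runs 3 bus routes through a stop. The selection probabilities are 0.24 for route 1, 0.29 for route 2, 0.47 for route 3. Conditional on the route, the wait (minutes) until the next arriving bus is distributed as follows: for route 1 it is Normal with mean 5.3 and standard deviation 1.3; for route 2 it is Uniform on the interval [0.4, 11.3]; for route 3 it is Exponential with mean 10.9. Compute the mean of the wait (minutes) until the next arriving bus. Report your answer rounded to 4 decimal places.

8.0915

Component means — 1: 5.3; 2: 5.85; 3: 10.9.
E[X] = 0.24·5.3 + 0.29·5.85 + 0.47·10.9 = 8.0915.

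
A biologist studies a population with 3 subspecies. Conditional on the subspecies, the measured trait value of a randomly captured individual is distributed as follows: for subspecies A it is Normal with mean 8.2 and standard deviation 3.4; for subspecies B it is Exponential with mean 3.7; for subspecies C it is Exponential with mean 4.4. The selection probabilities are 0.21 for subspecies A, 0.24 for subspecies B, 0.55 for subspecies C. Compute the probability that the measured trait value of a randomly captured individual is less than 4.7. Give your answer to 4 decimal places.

Conditional on each subspecies, P(X < 4.7): A: 0.151643; B: 0.719244; C: 0.656367.
By total probability, P(X < 4.7) = 0.21·0.151643 + 0.24·0.719244 + 0.55·0.656367 = 0.565466.

0.5655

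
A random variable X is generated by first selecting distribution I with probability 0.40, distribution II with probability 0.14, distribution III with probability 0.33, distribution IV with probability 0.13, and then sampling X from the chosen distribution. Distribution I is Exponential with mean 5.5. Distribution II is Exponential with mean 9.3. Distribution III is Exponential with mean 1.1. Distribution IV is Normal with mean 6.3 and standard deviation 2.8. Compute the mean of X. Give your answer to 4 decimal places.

Component means — I: 5.5; II: 9.3; III: 1.1; IV: 6.3.
E[X] = 0.4·5.5 + 0.14·9.3 + 0.33·1.1 + 0.13·6.3 = 4.684.

4.6840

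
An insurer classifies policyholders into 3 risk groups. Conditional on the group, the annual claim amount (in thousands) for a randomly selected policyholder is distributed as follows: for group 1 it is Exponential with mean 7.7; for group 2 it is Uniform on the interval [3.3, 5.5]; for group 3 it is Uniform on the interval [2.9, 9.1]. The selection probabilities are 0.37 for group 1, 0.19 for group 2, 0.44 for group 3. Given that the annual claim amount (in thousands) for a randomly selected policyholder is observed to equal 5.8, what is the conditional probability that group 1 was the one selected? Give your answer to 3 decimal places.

Likelihoods f(5.8 | ·): 1: 0.0611475; 2: 0; 3: 0.16129.
Posterior ∝ prior × likelihood. Numerator for 1: 0.37·0.0611475 = 0.0226246.
Normalizing constant: 0.37·0.0611475 + 0.19·0 + 0.44·0.16129 = 0.0935923.
P(1 | observation) = 0.0226246 / 0.0935923 = 0.241735.

0.242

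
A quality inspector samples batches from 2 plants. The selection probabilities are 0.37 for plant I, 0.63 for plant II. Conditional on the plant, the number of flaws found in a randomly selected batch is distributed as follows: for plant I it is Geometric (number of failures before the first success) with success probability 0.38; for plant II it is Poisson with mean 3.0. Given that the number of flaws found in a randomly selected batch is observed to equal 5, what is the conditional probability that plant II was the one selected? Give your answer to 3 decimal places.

0.831

Likelihoods P(X=5 | ·): I: 0.034813; II: 0.100819.
Posterior ∝ prior × likelihood. Numerator for II: 0.63·0.100819 = 0.0635159.
Normalizing constant: 0.37·0.034813 + 0.63·0.100819 = 0.0763967.
P(II | observation) = 0.0635159 / 0.0763967 = 0.831395.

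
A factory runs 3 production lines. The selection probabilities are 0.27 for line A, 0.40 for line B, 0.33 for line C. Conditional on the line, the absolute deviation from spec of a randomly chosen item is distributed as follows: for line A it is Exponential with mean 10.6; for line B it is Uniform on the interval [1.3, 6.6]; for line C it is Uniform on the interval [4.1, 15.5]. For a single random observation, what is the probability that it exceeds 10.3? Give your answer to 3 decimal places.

Conditional on each line, P(X > 10.3): A: 0.37844; B: 0; C: 0.45614.
By total probability, P(X > 10.3) = 0.27·0.37844 + 0.4·0 + 0.33·0.45614 = 0.252705.

0.253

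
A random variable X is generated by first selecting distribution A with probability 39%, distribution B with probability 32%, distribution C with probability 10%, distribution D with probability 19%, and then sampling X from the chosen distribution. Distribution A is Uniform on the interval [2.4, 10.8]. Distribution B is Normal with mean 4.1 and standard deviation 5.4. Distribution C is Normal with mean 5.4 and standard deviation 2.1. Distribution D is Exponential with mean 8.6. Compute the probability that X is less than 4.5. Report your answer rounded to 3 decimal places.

Conditional on each component, P(X < 4.5): A: 0.25; B: 0.529524; C: 0.334118; D: 0.407412.
By total probability, P(X < 4.5) = 0.39·0.25 + 0.32·0.529524 + 0.1·0.334118 + 0.19·0.407412 = 0.377768.

0.378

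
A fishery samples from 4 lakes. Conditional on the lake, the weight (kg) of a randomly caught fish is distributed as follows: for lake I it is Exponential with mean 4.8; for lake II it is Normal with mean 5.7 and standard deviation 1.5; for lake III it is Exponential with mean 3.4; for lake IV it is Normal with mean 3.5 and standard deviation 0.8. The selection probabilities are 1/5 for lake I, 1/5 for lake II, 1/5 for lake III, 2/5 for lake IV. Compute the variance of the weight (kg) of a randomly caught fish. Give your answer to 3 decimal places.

Per component, I: μ=4.8, E[X²]=46.08; II: μ=5.7, E[X²]=34.74; III: μ=3.4, E[X²]=23.12; IV: μ=3.5, E[X²]=12.89.
E[X] = 0.2·4.8 + 0.2·5.7 + 0.2·3.4 + 0.4·3.5 = 4.18.
E[X²] = 0.2·46.08 + 0.2·34.74 + 0.2·23.12 + 0.4·12.89 = 25.944.
Var(X) = E[X²] − (E[X])² = 25.944 − 17.4724 = 8.4716.

8.472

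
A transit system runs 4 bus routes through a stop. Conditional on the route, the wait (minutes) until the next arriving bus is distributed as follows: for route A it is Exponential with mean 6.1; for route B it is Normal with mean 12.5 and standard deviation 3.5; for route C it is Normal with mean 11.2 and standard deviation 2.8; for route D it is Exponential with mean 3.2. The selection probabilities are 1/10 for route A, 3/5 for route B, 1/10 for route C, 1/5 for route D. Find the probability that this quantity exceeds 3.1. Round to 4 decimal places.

0.8337

Conditional on each route, P(X > 3.1): A: 0.601579; B: 0.996381; C: 0.998091; D: 0.379557.
By total probability, P(X > 3.1) = 0.1·0.601579 + 0.6·0.996381 + 0.1·0.998091 + 0.2·0.379557 = 0.833707.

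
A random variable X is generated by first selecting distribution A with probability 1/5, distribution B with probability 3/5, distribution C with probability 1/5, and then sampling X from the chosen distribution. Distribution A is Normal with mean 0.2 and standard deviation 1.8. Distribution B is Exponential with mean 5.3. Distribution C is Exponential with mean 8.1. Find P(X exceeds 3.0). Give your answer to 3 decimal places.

Conditional on each component, P(X > 3.0): A: 0.0599069; B: 0.567771; C: 0.690479.
By total probability, P(X > 3.0) = 0.2·0.0599069 + 0.6·0.567771 + 0.2·0.690479 = 0.490739.

0.491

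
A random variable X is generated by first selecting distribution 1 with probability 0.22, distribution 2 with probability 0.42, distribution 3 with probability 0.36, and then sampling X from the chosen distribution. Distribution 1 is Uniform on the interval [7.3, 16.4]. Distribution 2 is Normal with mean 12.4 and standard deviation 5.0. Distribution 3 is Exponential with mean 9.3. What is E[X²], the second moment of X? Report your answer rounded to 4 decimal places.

169.7631

For each component E[X²] = Var + (mean)², giving 1: 147.323; 2: 178.76; 3: 172.98.
Overall E[X²] = 0.22·147.323 + 0.42·178.76 + 0.36·172.98 = 169.763.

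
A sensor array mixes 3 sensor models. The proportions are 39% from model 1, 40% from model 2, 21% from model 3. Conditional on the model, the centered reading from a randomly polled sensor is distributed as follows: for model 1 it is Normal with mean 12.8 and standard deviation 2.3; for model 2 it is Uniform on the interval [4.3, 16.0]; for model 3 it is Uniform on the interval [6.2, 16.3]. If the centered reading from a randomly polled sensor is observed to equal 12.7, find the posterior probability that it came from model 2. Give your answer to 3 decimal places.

0.279

Likelihoods f(12.7 | ·): 1: 0.173289; 2: 0.0854701; 3: 0.0990099.
Posterior ∝ prior × likelihood. Numerator for 2: 0.4·0.0854701 = 0.034188.
Normalizing constant: 0.39·0.173289 + 0.4·0.0854701 + 0.21·0.0990099 = 0.122563.
P(2 | observation) = 0.034188 / 0.122563 = 0.278943.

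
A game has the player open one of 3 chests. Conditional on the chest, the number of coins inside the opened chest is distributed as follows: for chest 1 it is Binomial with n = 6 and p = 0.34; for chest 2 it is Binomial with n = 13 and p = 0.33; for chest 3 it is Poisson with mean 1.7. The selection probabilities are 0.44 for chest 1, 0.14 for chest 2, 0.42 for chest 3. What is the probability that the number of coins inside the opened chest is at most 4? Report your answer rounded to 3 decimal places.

0.918

Conditional on each chest, P(X ≤ 4): 1: 0.980463; 2: 0.56237; 3: 0.970385.
By total probability, P(X ≤ 4) = 0.44·0.980463 + 0.14·0.56237 + 0.42·0.970385 = 0.917697.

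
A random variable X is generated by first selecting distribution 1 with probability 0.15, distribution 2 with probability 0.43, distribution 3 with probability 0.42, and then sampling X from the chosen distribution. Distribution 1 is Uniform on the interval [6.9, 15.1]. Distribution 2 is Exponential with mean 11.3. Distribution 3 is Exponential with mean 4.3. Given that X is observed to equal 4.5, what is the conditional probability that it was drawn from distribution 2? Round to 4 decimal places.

Likelihoods f(4.5 | ·): 1: 0; 2: 0.0594254; 3: 0.0816653.
Posterior ∝ prior × likelihood. Numerator for 2: 0.43·0.0594254 = 0.0255529.
Normalizing constant: 0.15·0 + 0.43·0.0594254 + 0.42·0.0816653 = 0.0598523.
P(2 | observation) = 0.0255529 / 0.0598523 = 0.426933.

0.4269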